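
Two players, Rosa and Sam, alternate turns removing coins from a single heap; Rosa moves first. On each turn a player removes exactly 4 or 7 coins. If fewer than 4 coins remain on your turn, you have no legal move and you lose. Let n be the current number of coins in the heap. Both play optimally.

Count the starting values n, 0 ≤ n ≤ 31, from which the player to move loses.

12

Work bottom-up. With no move the player to move loses. Otherwise the position is W if at least one move leads to an L position for the opponent, and L if every move leads to a W.
n=0: no move → L
n=1: no move → L
n=2: no move → L
n=3: no move → L
n=4: can move to 0, which is L ⇒ W
n=5: can move to 1, which is L ⇒ W
n=6: can move to 2, which is L ⇒ W
n=7: can move to 3, which is L ⇒ W
n=8: can move to 1, which is L ⇒ W
n=9: can move to 2, which is L ⇒ W
n=10: can move to 3, which is L ⇒ W
n=11: moves to 7(W), 4(W); every one is W ⇒ L
n=12: moves to 8(W), 5(W); every one is W ⇒ L
n=13: moves to 9(W), 6(W); every one is W ⇒ L
n=14: moves to 10(W), 7(W); every one is W ⇒ L
n=15: can move to 11, which is L ⇒ W
n=16: can move to 12, which is L ⇒ W
n=17: can move to 13, which is L ⇒ W
n=18: can move to 14, which is L ⇒ W
n=19: can move to 12, which is L ⇒ W
n=20: can move to 13, which is L ⇒ W
n=21: can move to 14, which is L ⇒ W
n=22: moves to 18(W), 15(W); every one is W ⇒ L
n=23: moves to 19(W), 16(W); every one is W ⇒ L
n=24: moves to 20(W), 17(W); every one is W ⇒ L
n=25: moves to 21(W), 18(W); every one is W ⇒ L
n=26: can move to 22, which is L ⇒ W
n=27: can move to 23, which is L ⇒ W
n=28: can move to 24, which is L ⇒ W
n=29: can move to 25, which is L ⇒ W
n=30: can move to 23, which is L ⇒ W
n=31: can move to 24, which is L ⇒ W
L entries with 0 ≤ n ≤ 31: n = 0, 1, 2, 3, 11, 12, 13, 14, 22, 23, 24, 25; that makes 12.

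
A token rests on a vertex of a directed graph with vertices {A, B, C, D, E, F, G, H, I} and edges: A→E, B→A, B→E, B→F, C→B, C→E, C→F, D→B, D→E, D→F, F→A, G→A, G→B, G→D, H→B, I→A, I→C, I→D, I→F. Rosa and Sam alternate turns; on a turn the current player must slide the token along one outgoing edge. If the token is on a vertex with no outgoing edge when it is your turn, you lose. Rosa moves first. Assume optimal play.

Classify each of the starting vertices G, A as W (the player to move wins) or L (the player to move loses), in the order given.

Build the W/L table. Terminal = L. A non-terminal position is W if it has a move to some L; otherwise it is L.
Every edge goes from a vertex to one that appears earlier in the order E, A, F, B, D, C, I, H, G, so processing vertices in that order labels each vertex after all of its successors.
E: no outgoing edge → L
A: can move to E, which is L ⇒ W
F: the only move is to A(W), a W ⇒ L
B: can move to F, which is L ⇒ W
D: can move to F, which is L ⇒ W
C: can move to F, which is L ⇒ W
I: can move to F, which is L ⇒ W
H: the only move is to B(W), a W ⇒ L
G: moves to D(W), B(W), A(W); every one is W ⇒ L

G: L, A: W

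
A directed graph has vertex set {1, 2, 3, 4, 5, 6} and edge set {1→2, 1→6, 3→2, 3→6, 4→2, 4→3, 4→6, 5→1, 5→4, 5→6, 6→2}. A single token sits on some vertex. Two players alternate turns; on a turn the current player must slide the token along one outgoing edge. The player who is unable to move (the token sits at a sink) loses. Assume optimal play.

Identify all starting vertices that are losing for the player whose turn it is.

Use the standard recursion: the mover loses at a terminal position; elsewhere, the mover wins exactly when some move hands the opponent an L position.
Every edge goes from a vertex to one that appears earlier in the order 2, 6, 3, 1, 4, 5, so processing vertices in that order labels each vertex after all of its successors.
2: no outgoing edge → L
6: reaches L-position 2 → W
3: reaches L-position 2 → W
1: reaches L-position 2 → W
4: reaches L-position 2 → W
5: only reaches 4(W), 1(W), 6(W), all W → L
The losing starting vertices are exactly the entries labelled L in this table (2 of them).

2, 5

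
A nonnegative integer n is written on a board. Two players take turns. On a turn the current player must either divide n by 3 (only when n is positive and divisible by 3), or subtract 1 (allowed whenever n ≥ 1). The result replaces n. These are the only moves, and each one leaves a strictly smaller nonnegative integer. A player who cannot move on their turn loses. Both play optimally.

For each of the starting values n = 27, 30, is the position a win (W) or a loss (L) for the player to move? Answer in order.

27: W, 30: L

Compute win/loss labels from the base case upward. A position with no move is L. Any other position is W if it can reach an L in one move, else L.
n=0: no move → L
n=1: reaches L-position 0 → W
n=2: only reaches 1(W), which is W → L
n=3: reaches L-position 2 → W
n=4: only reaches 3(W), which is W → L
n=5: reaches L-position 4 → W
n=6: reaches L-position 2 → W
n=7: only reaches 6(W), which is W → L
n=8: reaches L-position 7 → W
n=9: only reaches 3(W), 8(W), all W → L
n=10: reaches L-position 9 → W
n=11: only reaches 10(W), which is W → L
n=12: reaches L-position 4 → W
n=13: only reaches 12(W), which is W → L
n=14: reaches L-position 13 → W
n=15: only reaches 5(W), 14(W), all W → L
n=16: reaches L-position 15 → W
n=17: only reaches 16(W), which is W → L
n=18: reaches L-position 17 → W
n=19: only reaches 18(W), which is W → L
n=20: reaches L-position 19 → W
n=21: reaches L-position 7 → W
n=22: only reaches 21(W), which is W → L
n=23: reaches L-position 22 → W
n=24: only reaches 8(W), 23(W), all W → L
n=25: reaches L-position 24 → W
n=26: only reaches 25(W), which is W → L
n=27: reaches L-position 9 → W
n=28: only reaches 27(W), which is W → L
n=29: reaches L-position 28 → W
n=30: only reaches 10(W), 29(W), all W → L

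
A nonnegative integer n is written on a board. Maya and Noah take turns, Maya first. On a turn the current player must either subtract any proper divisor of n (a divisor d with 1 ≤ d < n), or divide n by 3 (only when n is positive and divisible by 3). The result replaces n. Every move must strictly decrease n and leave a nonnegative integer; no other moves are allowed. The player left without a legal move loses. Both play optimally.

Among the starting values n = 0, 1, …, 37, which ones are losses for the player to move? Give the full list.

0, 1, 4, 7, 9, 11, 13, 15, 17, 19, 23, 25, 28, 31, 36

Classify positions by backward induction: terminal positions (no move available) are L. From any other position, the mover wins iff some move reaches an L.
n=0: no move → L
n=1: no move → L
n=2: can move to 1, which is L ⇒ W
n=3: can move to 1, which is L ⇒ W
n=4: moves to 2(W), 3(W); every one is W ⇒ L
n=5: can move to 4, which is L ⇒ W
n=6: can move to 4, which is L ⇒ W
n=7: the only move is to 6(W), a W ⇒ L
n=8: can move to 4, which is L ⇒ W
n=9: moves to 3(W), 6(W), 8(W); every one is W ⇒ L
n=10: can move to 9, which is L ⇒ W
n=11: the only move is to 10(W), a W ⇒ L
n=12: can move to 4, which is L ⇒ W
n=13: the only move is to 12(W), a W ⇒ L
n=14: can move to 7, which is L ⇒ W
n=15: moves to 5(W), 10(W), 12(W), 14(W); every one is W ⇒ L
n=16: can move to 15, which is L ⇒ W
n=17: the only move is to 16(W), a W ⇒ L
n=18: can move to 9, which is L ⇒ W
n=19: the only move is to 18(W), a W ⇒ L
n=20: can move to 15, which is L ⇒ W
n=21: can move to 7, which is L ⇒ W
n=22: can move to 11, which is L ⇒ W
n=23: the only move is to 22(W), a W ⇒ L
n=24: can move to 23, which is L ⇒ W
n=25: moves to 20(W), 24(W); every one is W ⇒ L
n=26: can move to 13, which is L ⇒ W
n=27: can move to 9, which is L ⇒ W
n=28: moves to 14(W), 21(W), 24(W), 26(W), 27(W); every one is W ⇒ L
n=29: can move to 28, which is L ⇒ W
n=30: can move to 15, which is L ⇒ W
n=31: the only move is to 30(W), a W ⇒ L
n=32: can move to 28, which is L ⇒ W
n=33: can move to 11, which is L ⇒ W
n=34: can move to 17, which is L ⇒ W
n=35: can move to 28, which is L ⇒ W
n=36: moves to 12(W), 18(W), 24(W), 27(W), 30(W), 32(W), 33(W), 34(W), 35(W); every one is W ⇒ L
n=37: can move to 36, which is L ⇒ W
The losing starting values of n are exactly the entries labelled L in this table (15 of them).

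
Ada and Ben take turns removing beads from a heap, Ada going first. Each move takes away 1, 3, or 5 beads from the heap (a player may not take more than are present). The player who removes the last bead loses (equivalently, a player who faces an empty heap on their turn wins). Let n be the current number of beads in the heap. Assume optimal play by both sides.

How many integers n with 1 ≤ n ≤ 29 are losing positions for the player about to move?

Work bottom-up. With no move the player to move wins. Otherwise the position is W if at least one move leads to an L position for the opponent, and L if every move leads to a W.
n=0: no move; the opponent has just taken the last bead and therefore loses → W
n=1: the only move is to 0(W), a W ⇒ L
n=2: can move to 1, which is L ⇒ W
n=3: moves to 2(W), 0(W); every one is W ⇒ L
n=4: can move to 3, which is L ⇒ W
n=5: moves to 4(W), 2(W), 0(W); every one is W ⇒ L
n=6: can move to 5, which is L ⇒ W
n=7: moves to 6(W), 4(W), 2(W); every one is W ⇒ L
n=8: can move to 7, which is L ⇒ W
n=9: moves to 8(W), 6(W), 4(W); every one is W ⇒ L
n=10: can move to 9, which is L ⇒ W
n=11: moves to 10(W), 8(W), 6(W); every one is W ⇒ L
n=12: can move to 11, which is L ⇒ W
n=13: moves to 12(W), 10(W), 8(W); every one is W ⇒ L
n=14: can move to 13, which is L ⇒ W
n=15: moves to 14(W), 12(W), 10(W); every one is W ⇒ L
n=16: can move to 15, which is L ⇒ W
n=17: moves to 16(W), 14(W), 12(W); every one is W ⇒ L
n=18: can move to 17, which is L ⇒ W
n=19: moves to 18(W), 16(W), 14(W); every one is W ⇒ L
n=20: can move to 19, which is L ⇒ W
n=21: moves to 20(W), 18(W), 16(W); every one is W ⇒ L
n=22: can move to 21, which is L ⇒ W
n=23: moves to 22(W), 20(W), 18(W); every one is W ⇒ L
n=24: can move to 23, which is L ⇒ W
n=25: moves to 24(W), 22(W), 20(W); every one is W ⇒ L
n=26: can move to 25, which is L ⇒ W
n=27: moves to 26(W), 24(W), 22(W); every one is W ⇒ L
n=28: can move to 27, which is L ⇒ W
n=29: moves to 28(W), 26(W), 24(W); every one is W ⇒ L
L entries with 1 ≤ n ≤ 29 (the range starts at n=1): n = 1, 3, 5, 7, 9, 11, 13, 15, 17, 19, 21, 23, 25, 27, 29; that makes 15.

15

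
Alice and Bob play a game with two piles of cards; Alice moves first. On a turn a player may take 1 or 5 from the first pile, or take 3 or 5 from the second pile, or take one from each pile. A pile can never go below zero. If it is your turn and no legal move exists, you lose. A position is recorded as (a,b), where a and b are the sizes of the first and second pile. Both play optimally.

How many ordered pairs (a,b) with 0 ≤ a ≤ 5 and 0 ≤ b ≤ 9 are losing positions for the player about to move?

24

Build the W/L table. Terminal = L. A non-terminal position is W if it has a move to some L; otherwise it is L.
Every move lowers a or b (never raises either), so fill the grid row by row in increasing a, and left to right within a row: each cell's successors are then already labelled.
      b=0  b=1  b=2  b=3  b=4  b=5  b=6  b=7  b=8  b=9
a=0:    L    L    L    W    W    W    W    W    L    L
a=1:    W    W    W    W    L    L    L    W    W    W
a=2:    L    L    L    W    W    W    W    W    L    L
a=3:    W    W    W    W    L    L    L    W    W    W
a=4:    L    L    L    W    W    W    W    W    L    L
a=5:    W    W    W    W    L    L    L    W    W    W
Cells with no legal move (terminal, hence L): (0,0), (0,1), (0,2).
The remaining L cells, each justified by listing all of its moves:
(0,8): moves to (0,5)(W), (0,3)(W); every one is W ⇒ L
(0,9): moves to (0,6)(W), (0,4)(W); every one is W ⇒ L
(1,4): moves to (0,4)(W), (1,1)(W), (0,3)(W); every one is W ⇒ L
(1,5): moves to (0,5)(W), (1,2)(W), (1,0)(W), (0,4)(W); every one is W ⇒ L
(1,6): moves to (0,6)(W), (1,3)(W), (1,1)(W), (0,5)(W); every one is W ⇒ L
(2,0): the only move is to (1,0)(W), a W ⇒ L
(2,1): moves to (1,1)(W), (1,0)(W); every one is W ⇒ L
(2,2): moves to (1,2)(W), (1,1)(W); every one is W ⇒ L
(2,8): moves to (1,8)(W), (2,5)(W), (2,3)(W), (1,7)(W); every one is W ⇒ L
(2,9): moves to (1,9)(W), (2,6)(W), (2,4)(W), (1,8)(W); every one is W ⇒ L
(3,4): moves to (2,4)(W), (3,1)(W), (2,3)(W); every one is W ⇒ L
(3,5): moves to (2,5)(W), (3,2)(W), (3,0)(W), (2,4)(W); every one is W ⇒ L
(3,6): moves to (2,6)(W), (3,3)(W), (3,1)(W), (2,5)(W); every one is W ⇒ L
(4,0): the only move is to (3,0)(W), a W ⇒ L
(4,1): moves to (3,1)(W), (3,0)(W); every one is W ⇒ L
(4,2): moves to (3,2)(W), (3,1)(W); every one is W ⇒ L
(4,8): moves to (3,8)(W), (4,5)(W), (4,3)(W), (3,7)(W); every one is W ⇒ L
(4,9): moves to (3,9)(W), (4,6)(W), (4,4)(W), (3,8)(W); every one is W ⇒ L
(5,4): moves to (4,4)(W), (0,4)(W), (5,1)(W), (4,3)(W); every one is W ⇒ L
(5,5): moves to (4,5)(W), (0,5)(W), (5,2)(W), (5,0)(W), (4,4)(W); every one is W ⇒ L
(5,6): moves to (4,6)(W), (0,6)(W), (5,3)(W), (5,1)(W), (4,5)(W); every one is W ⇒ L
Every other cell has at least one move into one of the L cells above, so it is W.
L cells per row: a=0: 5, a=1: 3, a=2: 5, a=3: 3, a=4: 5, a=5: 3; total 24.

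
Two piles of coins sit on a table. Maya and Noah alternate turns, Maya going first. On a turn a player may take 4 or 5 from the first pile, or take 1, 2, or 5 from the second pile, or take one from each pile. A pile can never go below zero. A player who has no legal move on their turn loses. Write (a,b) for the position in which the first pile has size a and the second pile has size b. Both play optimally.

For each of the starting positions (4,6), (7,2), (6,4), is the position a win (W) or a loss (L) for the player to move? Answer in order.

(4,6): W, (7,2): W, (6,4): L

Label each position W (a win for the player to move) or L (a loss). A position with no legal move is L; any other position is W exactly when some move reaches an L, and L when every move reaches a W.
No move ever increases a pile, so every position that can arise here has a ≤ 7 and b ≤ 6; it is enough to label the cells with 0 ≤ a ≤ 7 and 0 ≤ b ≤ 6.
Every move lowers a or b (never raises either), so fill the grid row by row in increasing a, and left to right within a row: each cell's successors are then already labelled.
      b=0  b=1  b=2  b=3  b=4  b=5  b=6
a=0:    L    W    W    L    W    W    L
a=1:    L    W    W    L    W    W    L
a=2:    L    W    W    L    W    W    L
a=3:    L    W    W    L    W    W    L
a=4:    W    W    L    W    W    L    W
a=5:    W    L    W    W    L    W    W
a=6:    W    L    W    W    L    W    W
a=7:    W    L    W    W    L    W    W
Cells with no legal move (terminal, hence L): (0,0), (1,0), (2,0), (3,0).
The remaining L cells, each justified by listing all of its moves:
(0,3): L (options (0,2)(W), (0,1)(W) are all W)
(0,6): L (options (0,5)(W), (0,4)(W), (0,1)(W) are all W)
(1,3): L (options (1,2)(W), (1,1)(W), (0,2)(W) are all W)
(1,6): L (options (1,5)(W), (1,4)(W), (1,1)(W), (0,5)(W) are all W)
(2,3): L (options (2,2)(W), (2,1)(W), (1,2)(W) are all W)
(2,6): L (options (2,5)(W), (2,4)(W), (2,1)(W), (1,5)(W) are all W)
(3,3): L (options (3,2)(W), (3,1)(W), (2,2)(W) are all W)
(3,6): L (options (3,5)(W), (3,4)(W), (3,1)(W), (2,5)(W) are all W)
(4,2): L (options (0,2)(W), (4,1)(W), (4,0)(W), (3,1)(W) are all W)
(4,5): L (options (0,5)(W), (4,4)(W), (4,3)(W), (4,0)(W), (3,4)(W) are all W)
(5,1): L (options (1,1)(W), (0,1)(W), (5,0)(W), (4,0)(W) are all W)
(5,4): L (options (1,4)(W), (0,4)(W), (5,3)(W), (5,2)(W), (4,3)(W) are all W)
(6,1): L (options (2,1)(W), (1,1)(W), (6,0)(W), (5,0)(W) are all W)
(6,4): L (options (2,4)(W), (1,4)(W), (6,3)(W), (6,2)(W), (5,3)(W) are all W)
(7,1): L (options (3,1)(W), (2,1)(W), (7,0)(W), (6,0)(W) are all W)
(7,4): L (options (3,4)(W), (2,4)(W), (7,3)(W), (7,2)(W), (6,3)(W) are all W)
Every other cell has at least one move into one of the L cells above, so it is W.
(4,6): the move to (0,6) reaches an L cell, so W
(7,2): the move to (7,1) reaches an L cell, so W
(6,4): one of the L cells justified above, so L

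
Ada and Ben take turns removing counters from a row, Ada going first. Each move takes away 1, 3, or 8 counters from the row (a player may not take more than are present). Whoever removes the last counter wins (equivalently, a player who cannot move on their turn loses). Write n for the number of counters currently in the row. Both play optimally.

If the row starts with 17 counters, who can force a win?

Classify positions by backward induction: terminal positions (no move available) are L. From any other position, the mover wins iff some move reaches an L.
n=0: no move → L
n=1: can move to 0, which is L ⇒ W
n=2: the only move is to 1(W), a W ⇒ L
n=3: can move to 2, which is L ⇒ W
n=4: moves to 3(W), 1(W); every one is W ⇒ L
n=5: can move to 4, which is L ⇒ W
n=6: moves to 5(W), 3(W); every one is W ⇒ L
n=7: can move to 6, which is L ⇒ W
n=8: can move to 0, which is L ⇒ W
n=9: can move to 6, which is L ⇒ W
n=10: can move to 2, which is L ⇒ W
n=11: moves to 10(W), 8(W), 3(W); every one is W ⇒ L
n=12: can move to 11, which is L ⇒ W
n=13: moves to 12(W), 10(W), 5(W); every one is W ⇒ L
n=14: can move to 13, which is L ⇒ W
n=15: moves to 14(W), 12(W), 7(W); every one is W ⇒ L
n=16: can move to 15, which is L ⇒ W
n=17: moves to 16(W), 14(W), 9(W); every one is W ⇒ L
The starting position 17 is L: whatever Ada does, the opponent receives a W position.

Ben wins.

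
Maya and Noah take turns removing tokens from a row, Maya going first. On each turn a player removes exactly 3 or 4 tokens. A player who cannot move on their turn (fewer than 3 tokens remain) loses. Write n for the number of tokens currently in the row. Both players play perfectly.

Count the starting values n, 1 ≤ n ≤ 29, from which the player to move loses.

13

Build the W/L table. Terminal = L. A non-terminal position is W if it has a move to some L; otherwise it is L.
n=0: no move → L
n=1: no move → L
n=2: no move → L
n=3: can move to 0, which is L ⇒ W
n=4: can move to 1, which is L ⇒ W
n=5: can move to 2, which is L ⇒ W
n=6: can move to 2, which is L ⇒ W
n=7: moves to 4(W), 3(W); every one is W ⇒ L
n=8: moves to 5(W), 4(W); every one is W ⇒ L
n=9: moves to 6(W), 5(W); every one is W ⇒ L
n=10: can move to 7, which is L ⇒ W
n=11: can move to 8, which is L ⇒ W
n=12: can move to 9, which is L ⇒ W
n=13: can move to 9, which is L ⇒ W
n=14: moves to 11(W), 10(W); every one is W ⇒ L
n=15: moves to 12(W), 11(W); every one is W ⇒ L
n=16: moves to 13(W), 12(W); every one is W ⇒ L
n=17: can move to 14, which is L ⇒ W
n=18: can move to 15, which is L ⇒ W
n=19: can move to 16, which is L ⇒ W
n=20: can move to 16, which is L ⇒ W
n=21: moves to 18(W), 17(W); every one is W ⇒ L
n=22: moves to 19(W), 18(W); every one is W ⇒ L
n=23: moves to 20(W), 19(W); every one is W ⇒ L
n=24: can move to 21, which is L ⇒ W
n=25: can move to 22, which is L ⇒ W
n=26: can move to 23, which is L ⇒ W
n=27: can move to 23, which is L ⇒ W
n=28: moves to 25(W), 24(W); every one is W ⇒ L
n=29: moves to 26(W), 25(W); every one is W ⇒ L
L entries with 1 ≤ n ≤ 29 (n=0 is outside the asked range and is not counted): n = 1, 2, 7, 8, 9, 14, 15, 16, 21, 22, 23, 28, 29; that makes 13.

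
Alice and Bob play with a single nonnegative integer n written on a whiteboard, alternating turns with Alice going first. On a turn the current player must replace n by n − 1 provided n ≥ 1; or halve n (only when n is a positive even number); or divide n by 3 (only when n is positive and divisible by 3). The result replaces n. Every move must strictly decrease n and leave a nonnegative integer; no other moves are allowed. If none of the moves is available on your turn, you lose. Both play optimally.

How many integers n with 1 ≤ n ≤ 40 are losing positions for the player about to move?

15

Compute win/loss labels from the base case upward. A position with no move is L. Any other position is W if it can reach an L in one move, else L.
n=0: no move → L
n=1: reaches L-position 0 → W
n=2: only reaches 1(W), which is W → L
n=3: reaches L-position 2 → W
n=4: reaches L-position 2 → W
n=5: only reaches 4(W), which is W → L
n=6: reaches L-position 2 → W
n=7: only reaches 6(W), which is W → L
n=8: reaches L-position 7 → W
n=9: only reaches 3(W), 8(W), all W → L
n=10: reaches L-position 5 → W
n=11: only reaches 10(W), which is W → L
n=12: reaches L-position 11 → W
n=13: only reaches 12(W), which is W → L
n=14: reaches L-position 7 → W
n=15: reaches L-position 5 → W
n=16: only reaches 8(W), 15(W), all W → L
n=17: reaches L-position 16 → W
n=18: reaches L-position 9 → W
n=19: only reaches 18(W), which is W → L
n=20: reaches L-position 19 → W
n=21: reaches L-position 7 → W
n=22: reaches L-position 11 → W
n=23: only reaches 22(W), which is W → L
n=24: reaches L-position 23 → W
n=25: only reaches 24(W), which is W → L
n=26: reaches L-position 13 → W
n=27: reaches L-position 9 → W
n=28: only reaches 14(W), 27(W), all W → L
n=29: reaches L-position 28 → W
n=30: only reaches 10(W), 15(W), 29(W), all W → L
n=31: reaches L-position 30 → W
n=32: reaches L-position 16 → W
n=33: reaches L-position 11 → W
n=34: only reaches 17(W), 33(W), all W → L
n=35: reaches L-position 34 → W
n=36: only reaches 12(W), 18(W), 35(W), all W → L
n=37: reaches L-position 36 → W
n=38: reaches L-position 19 → W
n=39: reaches L-position 13 → W
n=40: only reaches 20(W), 39(W), all W → L
L entries with 1 ≤ n ≤ 40 (n=0 is outside the asked range and is not counted): n = 2, 5, 7, 9, 11, 13, 16, 19, 23, 25, 28, 30, 34, 36, 40; that makes 15.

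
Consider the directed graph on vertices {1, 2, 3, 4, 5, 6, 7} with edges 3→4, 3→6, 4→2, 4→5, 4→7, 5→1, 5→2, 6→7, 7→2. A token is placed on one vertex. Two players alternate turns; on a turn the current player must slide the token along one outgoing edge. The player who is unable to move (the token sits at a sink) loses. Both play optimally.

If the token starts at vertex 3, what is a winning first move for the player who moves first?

Move to 6.

Label each position W (a win for the player to move) or L (a loss). A position with no legal move is L; any other position is W exactly when some move reaches an L, and L when every move reaches a W.
Every edge goes from a vertex to one that appears earlier in the order 1, 2, 5, 7, 6, 4, 3, so processing vertices in that order labels each vertex after all of its successors.
1: no outgoing edge → L
2: no outgoing edge → L
5: →2(L), so W
7: →2(L), so W
6: →7(W) only, which is W, so L
4: →2(L), so W
3: →6(L), so W
From 3, the L positions reachable in one move are: 6.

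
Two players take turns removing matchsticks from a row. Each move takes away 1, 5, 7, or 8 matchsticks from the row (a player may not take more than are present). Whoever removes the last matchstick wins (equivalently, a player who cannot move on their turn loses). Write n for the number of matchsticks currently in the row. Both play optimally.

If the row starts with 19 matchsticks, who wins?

Compute win/loss labels from the base case upward. A position with no move is L. Any other position is W if it can reach an L in one move, else L.
n=0: no move → L
n=1: can move to 0, which is L ⇒ W
n=2: the only move is to 1(W), a W ⇒ L
n=3: can move to 2, which is L ⇒ W
n=4: the only move is to 3(W), a W ⇒ L
n=5: can move to 4, which is L ⇒ W
n=6: moves to 5(W), 1(W); every one is W ⇒ L
n=7: can move to 6, which is L ⇒ W
n=8: can move to 0, which is L ⇒ W
n=9: can move to 4, which is L ⇒ W
n=10: can move to 2, which is L ⇒ W
n=11: can move to 6, which is L ⇒ W
n=12: can move to 4, which is L ⇒ W
n=13: can move to 6, which is L ⇒ W
n=14: can move to 6, which is L ⇒ W
n=15: moves to 14(W), 10(W), 8(W), 7(W); every one is W ⇒ L
n=16: can move to 15, which is L ⇒ W
n=17: moves to 16(W), 12(W), 10(W), 9(W); every one is W ⇒ L
n=18: can move to 17, which is L ⇒ W
n=19: moves to 18(W), 14(W), 12(W), 11(W); every one is W ⇒ L
The starting position 19 is L: whatever the player to move does, the opponent receives a W position.

The second player wins.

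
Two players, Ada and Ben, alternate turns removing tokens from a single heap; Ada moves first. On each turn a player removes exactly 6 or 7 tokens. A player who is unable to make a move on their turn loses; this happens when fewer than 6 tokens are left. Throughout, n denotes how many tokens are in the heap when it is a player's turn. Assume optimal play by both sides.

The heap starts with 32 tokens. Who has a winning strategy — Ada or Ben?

Ada wins.

Label each position W (a win for the player to move) or L (a loss). A position with no legal move is L; any other position is W exactly when some move reaches an L, and L when every move reaches a W.
n=0: no move → L
n=1: no move → L
n=2: no move → L
n=3: no move → L
n=4: no move → L
n=5: no move → L
n=6: reaches L-position 0 → W
n=7: reaches L-position 1 → W
n=8: reaches L-position 2 → W
n=9: reaches L-position 3 → W
n=10: reaches L-position 4 → W
n=11: reaches L-position 5 → W
n=12: reaches L-position 5 → W
n=13: only reaches 7(W), 6(W), all W → L
n=14: only reaches 8(W), 7(W), all W → L
n=15: only reaches 9(W), 8(W), all W → L
n=16: only reaches 10(W), 9(W), all W → L
n=17: only reaches 11(W), 10(W), all W → L
n=18: only reaches 12(W), 11(W), all W → L
n=19: reaches L-position 13 → W
n=20: reaches L-position 14 → W
n=21: reaches L-position 15 → W
n=22: reaches L-position 16 → W
n=23: reaches L-position 17 → W
n=24: reaches L-position 18 → W
n=25: reaches L-position 18 → W
n=26: only reaches 20(W), 19(W), all W → L
n=27: only reaches 21(W), 20(W), all W → L
n=28: only reaches 22(W), 21(W), all W → L
n=29: only reaches 23(W), 22(W), all W → L
n=30: only reaches 24(W), 23(W), all W → L
n=31: only reaches 25(W), 24(W), all W → L
n=32: reaches L-position 26 → W
From 32 Ada can remove 6, leaving 26, reaching an L position.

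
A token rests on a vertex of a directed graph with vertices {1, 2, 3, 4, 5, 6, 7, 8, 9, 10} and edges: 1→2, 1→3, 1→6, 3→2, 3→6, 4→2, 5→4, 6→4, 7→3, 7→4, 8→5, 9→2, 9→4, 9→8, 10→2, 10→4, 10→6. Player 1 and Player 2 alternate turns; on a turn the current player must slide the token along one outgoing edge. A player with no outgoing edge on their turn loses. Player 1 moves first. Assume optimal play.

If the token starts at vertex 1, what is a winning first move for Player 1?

Compute win/loss labels from the base case upward. A position with no move is L. Any other position is W if it can reach an L in one move, else L.
Every edge goes from a vertex to one that appears earlier in the order 2, 4, 6, 3, 1, 5, 7, 10, 8, 9, so processing vertices in that order labels each vertex after all of its successors.
2: no outgoing edge → L
4: can move to 2, which is L ⇒ W
6: the only move is to 4(W), a W ⇒ L
3: can move to 6, which is L ⇒ W
1: can move to 6, which is L ⇒ W
5: the only move is to 4(W), a W ⇒ L
7: moves to 3(W), 4(W); every one is W ⇒ L
10: can move to 6, which is L ⇒ W
8: can move to 5, which is L ⇒ W
9: can move to 2, which is L ⇒ W
From 1, the L positions reachable in one move are: 6, 2. Any move reaching one of these is winning.

Move to 6.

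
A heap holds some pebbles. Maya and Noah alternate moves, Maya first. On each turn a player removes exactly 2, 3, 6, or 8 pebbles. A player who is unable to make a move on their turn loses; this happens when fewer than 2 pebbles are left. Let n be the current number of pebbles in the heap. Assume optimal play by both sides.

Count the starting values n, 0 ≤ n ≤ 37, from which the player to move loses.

11

Compute win/loss labels from the base case upward. A position with no move is L. Any other position is W if it can reach an L in one move, else L.
n=0: no move → L
n=1: no move → L
n=2: →0(L), so W
n=3: →1(L), so W
n=4: →1(L), so W
n=5: →3(W), 2(W) — all W, so L
n=6: →0(L), so W
n=7: →5(L), so W
n=8: →5(L), so W
n=9: →1(L), so W
n=10: →8(W), 7(W), 4(W), 2(W) — all W, so L
n=11: →5(L), so W
n=12: →10(L), so W
n=13: →10(L), so W
n=14: →12(W), 11(W), 8(W), 6(W) — all W, so L
n=15: →13(W), 12(W), 9(W), 7(W) — all W, so L
n=16: →14(L), so W
n=17: →15(L), so W
n=18: →15(L), so W
n=19: →17(W), 16(W), 13(W), 11(W) — all W, so L
n=20: →14(L), so W
n=21: →19(L), so W
n=22: →19(L), so W
n=23: →15(L), so W
n=24: →22(W), 21(W), 18(W), 16(W) — all W, so L
n=25: →19(L), so W
n=26: →24(L), so W
n=27: →24(L), so W
n=28: →26(W), 25(W), 22(W), 20(W) — all W, so L
n=29: →27(W), 26(W), 23(W), 21(W) — all W, so L
n=30: →28(L), so W
n=31: →29(L), so W
n=32: →29(L), so W
n=33: →31(W), 30(W), 27(W), 25(W) — all W, so L
n=34: →28(L), so W
n=35: →33(L), so W
n=36: →33(L), so W
n=37: →29(L), so W
L entries with 0 ≤ n ≤ 37: n = 0, 1, 5, 10, 14, 15, 19, 24, 28, 29, 33; that makes 11.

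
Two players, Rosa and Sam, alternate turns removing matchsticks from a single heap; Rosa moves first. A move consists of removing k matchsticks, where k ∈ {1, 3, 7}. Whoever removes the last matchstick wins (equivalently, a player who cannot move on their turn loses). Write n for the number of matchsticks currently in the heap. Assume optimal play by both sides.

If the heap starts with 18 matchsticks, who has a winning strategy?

Sam wins.

Label each position W (a win for the player to move) or L (a loss). A position with no legal move is L; any other position is W exactly when some move reaches an L, and L when every move reaches a W.
n=0: no move → L
n=1: reaches L-position 0 → W
n=2: only reaches 1(W), which is W → L
n=3: reaches L-position 2 → W
n=4: only reaches 3(W), 1(W), all W → L
n=5: reaches L-position 4 → W
n=6: only reaches 5(W), 3(W), all W → L
n=7: reaches L-position 6 → W
n=8: only reaches 7(W), 5(W), 1(W), all W → L
n=9: reaches L-position 8 → W
n=10: only reaches 9(W), 7(W), 3(W), all W → L
n=11: reaches L-position 10 → W
n=12: only reaches 11(W), 9(W), 5(W), all W → L
n=13: reaches L-position 12 → W
n=14: only reaches 13(W), 11(W), 7(W), all W → L
n=15: reaches L-position 14 → W
n=16: only reaches 15(W), 13(W), 9(W), all W → L
n=17: reaches L-position 16 → W
n=18: only reaches 17(W), 15(W), 11(W), all W → L
The starting position 18 is L: whatever Rosa does, the opponent receives a W position.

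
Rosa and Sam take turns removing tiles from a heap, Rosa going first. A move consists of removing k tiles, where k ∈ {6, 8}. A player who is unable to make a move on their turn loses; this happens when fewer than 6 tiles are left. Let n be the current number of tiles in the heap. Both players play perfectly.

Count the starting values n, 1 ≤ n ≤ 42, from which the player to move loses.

Compute win/loss labels from the base case upward. A position with no move is L. Any other position is W if it can reach an L in one move, else L.
n=0: no move → L
n=1: no move → L
n=2: no move → L
n=3: no move → L
n=4: no move → L
n=5: no move → L
n=6: W (go to 0, an L position)
n=7: W (go to 1, an L position)
n=8: W (go to 2, an L position)
n=9: W (go to 3, an L position)
n=10: W (go to 4, an L position)
n=11: W (go to 5, an L position)
n=12: W (go to 4, an L position)
n=13: W (go to 5, an L position)
n=14: L (options 8(W), 6(W) are all W)
n=15: L (options 9(W), 7(W) are all W)
n=16: L (options 10(W), 8(W) are all W)
n=17: L (options 11(W), 9(W) are all W)
n=18: L (options 12(W), 10(W) are all W)
n=19: L (options 13(W), 11(W) are all W)
n=20: W (go to 14, an L position)
n=21: W (go to 15, an L position)
n=22: W (go to 16, an L position)
n=23: W (go to 17, an L position)
n=24: W (go to 18, an L position)
n=25: W (go to 19, an L position)
n=26: W (go to 18, an L position)
n=27: W (go to 19, an L position)
n=28: L (options 22(W), 20(W) are all W)
n=29: L (options 23(W), 21(W) are all W)
n=30: L (options 24(W), 22(W) are all W)
n=31: L (options 25(W), 23(W) are all W)
n=32: L (options 26(W), 24(W) are all W)
n=33: L (options 27(W), 25(W) are all W)
n=34: W (go to 28, an L position)
n=35: W (go to 29, an L position)
n=36: W (go to 30, an L position)
n=37: W (go to 31, an L position)
n=38: W (go to 32, an L position)
n=39: W (go to 33, an L position)
n=40: W (go to 32, an L position)
n=41: W (go to 33, an L position)
n=42: L (options 36(W), 34(W) are all W)
L entries with 1 ≤ n ≤ 42 (n=0 is outside the asked range and is not counted): n = 1, 2, 3, 4, 5, 14, 15, 16, 17, 18, 19, 28, 29, 30, 31, 32, 33, 42; that makes 18.

18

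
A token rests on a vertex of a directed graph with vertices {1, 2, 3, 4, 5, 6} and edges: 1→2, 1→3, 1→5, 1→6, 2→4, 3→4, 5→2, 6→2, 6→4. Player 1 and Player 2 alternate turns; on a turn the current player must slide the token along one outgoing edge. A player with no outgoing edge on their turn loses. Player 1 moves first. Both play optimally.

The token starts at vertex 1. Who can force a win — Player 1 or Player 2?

Label each position W (a win for the player to move) or L (a loss). A position with no legal move is L; any other position is W exactly when some move reaches an L, and L when every move reaches a W.
Every edge goes from a vertex to one that appears earlier in the order 4, 2, 6, 5, 3, 1, so processing vertices in that order labels each vertex after all of its successors.
4: no outgoing edge → L
2: →4(L), so W
6: →4(L), so W
5: →2(W) only, which is W, so L
3: →4(L), so W
1: →5(L), so W
From 1 Player 1 can move to 5, reaching an L position.

Player 1 wins.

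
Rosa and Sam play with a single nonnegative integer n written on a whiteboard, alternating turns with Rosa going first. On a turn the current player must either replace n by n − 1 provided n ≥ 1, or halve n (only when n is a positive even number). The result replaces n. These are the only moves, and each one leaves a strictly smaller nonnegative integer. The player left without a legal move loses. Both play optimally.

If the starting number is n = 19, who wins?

Sam wins.

Compute win/loss labels from the base case upward. A position with no move is L. Any other position is W if it can reach an L in one move, else L.
n=0: no move → L
n=1: →0(L), so W
n=2: →1(W) only, which is W, so L
n=3: →2(L), so W
n=4: →2(L), so W
n=5: →4(W) only, which is W, so L
n=6: →5(L), so W
n=7: →6(W) only, which is W, so L
n=8: →7(L), so W
n=9: →8(W) only, which is W, so L
n=10: →5(L), so W
n=11: →10(W) only, which is W, so L
n=12: →11(L), so W
n=13: →12(W) only, which is W, so L
n=14: →7(L), so W
n=15: →14(W) only, which is W, so L
n=16: →15(L), so W
n=17: →16(W) only, which is W, so L
n=18: →9(L), so W
n=19: →18(W) only, which is W, so L
Every move from 19 reaches a W position, so the mover loses.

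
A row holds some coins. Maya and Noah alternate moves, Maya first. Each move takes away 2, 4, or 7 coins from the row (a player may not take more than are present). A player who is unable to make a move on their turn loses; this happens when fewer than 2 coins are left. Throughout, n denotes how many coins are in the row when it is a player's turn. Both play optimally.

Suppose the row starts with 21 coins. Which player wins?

Noah wins.

Positions with no move are L. A position that does have a move is losing for the player to move precisely when every available move leads to a winning position for the opponent. Fill in the labels:
n=0: no move → L
n=1: no move → L
n=2: W (go to 0, an L position)
n=3: W (go to 1, an L position)
n=4: W (go to 0, an L position)
n=5: W (go to 1, an L position)
n=6: L (options 4(W), 2(W) are all W)
n=7: W (go to 0, an L position)
n=8: W (go to 6, an L position)
n=9: L (options 7(W), 5(W), 2(W) are all W)
n=10: W (go to 6, an L position)
n=11: W (go to 9, an L position)
n=12: L (options 10(W), 8(W), 5(W) are all W)
n=13: W (go to 9, an L position)
n=14: W (go to 12, an L position)
n=15: L (options 13(W), 11(W), 8(W) are all W)
n=16: W (go to 12, an L position)
n=17: W (go to 15, an L position)
n=18: L (options 16(W), 14(W), 11(W) are all W)
n=19: W (go to 15, an L position)
n=20: W (go to 18, an L position)
n=21: L (options 19(W), 17(W), 14(W) are all W)
Every move from 21 reaches a W position, so the mover loses.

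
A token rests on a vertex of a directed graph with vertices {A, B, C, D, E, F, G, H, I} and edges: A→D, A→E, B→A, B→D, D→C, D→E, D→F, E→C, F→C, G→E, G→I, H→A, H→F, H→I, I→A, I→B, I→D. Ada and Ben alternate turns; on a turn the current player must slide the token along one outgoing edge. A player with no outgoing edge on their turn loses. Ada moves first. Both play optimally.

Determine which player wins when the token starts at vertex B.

Ada wins.

Use the standard recursion: the mover loses at a terminal position; elsewhere, the mover wins exactly when some move hands the opponent an L position.
Every edge goes from a vertex to one that appears earlier in the order C, E, F, D, A, B, I, G, H, so processing vertices in that order labels each vertex after all of its successors.
C: no outgoing edge → L
E: →C(L), so W
F: →C(L), so W
D: →C(L), so W
A: →D(W), E(W) — all W, so L
B: →A(L), so W
I: →A(L), so W
G: →I(W), E(W) — all W, so L
H: →A(L), so W
The starting position B is W: Ada should move to A, handing over an L position.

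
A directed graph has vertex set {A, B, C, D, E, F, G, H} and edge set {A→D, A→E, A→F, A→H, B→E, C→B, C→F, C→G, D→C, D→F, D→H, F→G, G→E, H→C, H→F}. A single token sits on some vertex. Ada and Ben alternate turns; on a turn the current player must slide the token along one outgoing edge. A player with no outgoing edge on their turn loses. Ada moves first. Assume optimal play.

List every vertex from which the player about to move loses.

E, F

Positions with no move are L. A position that does have a move is losing for the player to move precisely when every available move leads to a winning position for the opponent. Fill in the labels:
Every edge goes from a vertex to one that appears earlier in the order E, B, G, F, C, H, D, A, so processing vertices in that order labels each vertex after all of its successors.
E: no outgoing edge → L
B: reaches L-position E → W
G: reaches L-position E → W
F: only reaches G(W), which is W → L
C: reaches L-position F → W
H: reaches L-position F → W
D: reaches L-position F → W
A: reaches L-position F → W
Reading off the rows marked L gives the requested list; there are 2 such vertices.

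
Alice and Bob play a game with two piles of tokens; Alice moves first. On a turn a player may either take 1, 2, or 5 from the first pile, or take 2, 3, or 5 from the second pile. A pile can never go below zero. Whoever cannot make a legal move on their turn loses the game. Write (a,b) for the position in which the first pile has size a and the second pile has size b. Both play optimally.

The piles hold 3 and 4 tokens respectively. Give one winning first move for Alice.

Move to (2,4).

Use the standard recursion: the mover loses at a terminal position; elsewhere, the mover wins exactly when some move hands the opponent an L position.
No move ever increases a pile, so every position that can arise here has a ≤ 3 and b ≤ 4; it is enough to label the cells with 0 ≤ a ≤ 3 and 0 ≤ b ≤ 4.
Every move lowers a or b (never raises either), so fill the grid row by row in increasing a, and left to right within a row: each cell's successors are then already labelled.
      b=0  b=1  b=2  b=3  b=4
a=0:    L    L    W    W    W
a=1:    W    W    L    L    W
a=2:    W    W    W    W    L
a=3:    L    L    W    W    W
Cells with no legal move (terminal, hence L): (0,0), (0,1).
The remaining L cells, each justified by listing all of its moves:
(1,2): →(0,2)(W), (1,0)(W) — all W, so L
(1,3): →(0,3)(W), (1,1)(W), (1,0)(W) — all W, so L
(2,4): →(1,4)(W), (0,4)(W), (2,2)(W), (2,1)(W) — all W, so L
(3,0): →(2,0)(W), (1,0)(W) — all W, so L
(3,1): →(2,1)(W), (1,1)(W) — all W, so L
Every other cell has at least one move into one of the L cells above, so it is W.
From (3,4), the L positions reachable in one move are: (2,4), (3,1). Any move reaching one of these is winning.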